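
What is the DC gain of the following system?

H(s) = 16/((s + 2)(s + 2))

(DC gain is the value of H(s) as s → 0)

DC gain = H(0) = 16/(2 × 2) = 16/4 = 4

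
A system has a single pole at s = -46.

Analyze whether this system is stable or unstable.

Pole at s = -46 is in the left half-plane. Stable.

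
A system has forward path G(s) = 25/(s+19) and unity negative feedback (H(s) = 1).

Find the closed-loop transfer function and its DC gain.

T(s) = G/(1+GH) = [25/(s+19)] / [1 + 25/(s+19)] = 25/(s+19+25) = 25/(s+44). DC gain = 25/44 = 0.5682.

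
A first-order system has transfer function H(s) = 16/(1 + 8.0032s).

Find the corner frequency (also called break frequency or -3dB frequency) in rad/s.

Corner frequency = 1/τ = 1/8.0032 = 0.125 rad/s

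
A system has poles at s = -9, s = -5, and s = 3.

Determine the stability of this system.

Pole(s) at s = 3 are not in the left half-plane. System is unstable.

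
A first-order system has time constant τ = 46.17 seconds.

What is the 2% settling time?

For first-order system, 2% settling time ≈ 4τ = 4 × 46.17 = 184.68 s.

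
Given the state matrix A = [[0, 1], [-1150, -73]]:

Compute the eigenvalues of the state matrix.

det(A - λI) = λ² - (-73)λ + 1150 = (λ - (-50))(λ - (-23)). Eigenvalues: -50, -23.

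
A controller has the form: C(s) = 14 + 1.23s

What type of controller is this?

This is a Proportional-Derivative (PD) controller.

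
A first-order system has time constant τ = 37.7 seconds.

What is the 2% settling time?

For first-order system, 2% settling time ≈ 4τ = 4 × 37.7 = 150.8 s.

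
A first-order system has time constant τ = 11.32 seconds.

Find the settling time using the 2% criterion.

For first-order system, 2% settling time ≈ 4τ = 4 × 11.32 = 45.28 s.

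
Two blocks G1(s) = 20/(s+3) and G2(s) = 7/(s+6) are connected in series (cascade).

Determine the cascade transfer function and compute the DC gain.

Series: multiply transfer functions. G_eq = 20/(s+3) × 7/(s+6) = 140/((s+3)(s+6)). DC gain = 140/(3×6) = 7.7778.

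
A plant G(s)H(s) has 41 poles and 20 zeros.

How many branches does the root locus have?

Root locus has n branches where n = number of poles = 41.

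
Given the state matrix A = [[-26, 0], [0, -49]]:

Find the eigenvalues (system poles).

For diagonal matrix, eigenvalues are diagonal entries: λ₁ = -26, λ₂ = -49.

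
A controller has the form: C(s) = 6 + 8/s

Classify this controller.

This is a Proportional-Integral (PI) controller.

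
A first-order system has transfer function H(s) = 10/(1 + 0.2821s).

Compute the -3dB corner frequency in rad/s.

Corner frequency = 1/τ = 1/0.2821 = 3.545 rad/s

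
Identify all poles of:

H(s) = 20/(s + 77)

Pole is where denominator = 0: s + 77 = 0, so s = -77.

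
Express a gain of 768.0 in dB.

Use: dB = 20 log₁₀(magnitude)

dB = 20 log₁₀(768.0) = 57.7 dB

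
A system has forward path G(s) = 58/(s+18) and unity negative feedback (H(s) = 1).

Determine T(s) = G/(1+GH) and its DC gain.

T(s) = G/(1+GH) = [58/(s+18)] / [1 + 58/(s+18)] = 58/(s+18+58) = 58/(s+76). DC gain = 58/76 = 0.7632.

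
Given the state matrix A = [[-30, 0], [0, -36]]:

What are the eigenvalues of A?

For diagonal matrix, eigenvalues are diagonal entries: λ₁ = -30, λ₂ = -36.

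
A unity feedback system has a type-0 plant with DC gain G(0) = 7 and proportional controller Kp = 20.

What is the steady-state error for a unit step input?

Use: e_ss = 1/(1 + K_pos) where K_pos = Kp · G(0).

K_pos = Kp · G(0) = 20 × 7 = 140. e_ss = 1/(1 + 140) = 0.0071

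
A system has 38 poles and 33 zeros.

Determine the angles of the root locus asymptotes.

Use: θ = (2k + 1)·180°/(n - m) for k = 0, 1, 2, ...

n - m = 38 - 33 = 5. Angles: θk = (2k + 1)·180°/5 = 36°, 108°, 180°, 252°, 324°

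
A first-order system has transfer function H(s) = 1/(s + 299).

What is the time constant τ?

For H(s) = 1/(s + 1/τ), the pole is at -1/τ = -299, so τ = 1/299 = 0.0033 s.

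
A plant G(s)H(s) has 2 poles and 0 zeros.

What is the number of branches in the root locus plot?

Root locus has n branches where n = number of poles = 2.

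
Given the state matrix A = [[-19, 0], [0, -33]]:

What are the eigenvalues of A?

For diagonal matrix, eigenvalues are diagonal entries: λ₁ = -19, λ₂ = -33.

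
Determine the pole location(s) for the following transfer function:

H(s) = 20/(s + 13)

Pole is where denominator = 0: s + 13 = 0, so s = -13.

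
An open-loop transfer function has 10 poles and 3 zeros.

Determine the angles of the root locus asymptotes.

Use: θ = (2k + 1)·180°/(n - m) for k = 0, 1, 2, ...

n - m = 10 - 3 = 7. Angles: θk = (2k + 1)·180°/7 = 25.71°, 77.14°, 128.57°, 180°, 231.43°, 282.86°, 334.29°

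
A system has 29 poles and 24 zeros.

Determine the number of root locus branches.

Root locus has n branches where n = number of poles = 29.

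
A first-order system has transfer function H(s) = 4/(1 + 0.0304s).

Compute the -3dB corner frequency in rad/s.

Corner frequency = 1/τ = 1/0.0304 = 32.895 rad/s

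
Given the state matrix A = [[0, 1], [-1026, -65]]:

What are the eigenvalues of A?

det(A - λI) = λ² - (-65)λ + 1026 = (λ - (-27))(λ - (-38)). Eigenvalues: -27, -38.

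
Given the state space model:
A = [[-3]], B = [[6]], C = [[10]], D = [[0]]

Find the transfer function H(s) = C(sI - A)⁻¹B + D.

(sI - A)⁻¹ = 1/(s + 3). H(s) = 10 × 6/(s + 3) + 0 = 60/(s + 3).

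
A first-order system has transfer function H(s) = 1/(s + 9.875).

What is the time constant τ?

For H(s) = 1/(s + 1/τ), the pole is at -1/τ = -9.875, so τ = 1/9.875 = 0.1013 s.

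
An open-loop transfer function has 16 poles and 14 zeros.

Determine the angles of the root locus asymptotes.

n - m = 16 - 14 = 2. Angles: θk = (2k + 1)·180°/2 = 90°, 270°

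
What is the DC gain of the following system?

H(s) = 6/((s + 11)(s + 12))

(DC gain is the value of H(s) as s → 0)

DC gain = H(0) = 6/(11 × 12) = 6/132 = 0.0455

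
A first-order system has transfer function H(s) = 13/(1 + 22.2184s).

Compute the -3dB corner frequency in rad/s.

Corner frequency = 1/τ = 1/22.2184 = 0.045 rad/s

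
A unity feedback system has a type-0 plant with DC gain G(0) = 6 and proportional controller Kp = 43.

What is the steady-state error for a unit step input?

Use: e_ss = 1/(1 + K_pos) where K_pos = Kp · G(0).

K_pos = Kp · G(0) = 43 × 6 = 258. e_ss = 1/(1 + 258) = 0.0039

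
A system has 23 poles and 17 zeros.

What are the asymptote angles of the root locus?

n - m = 23 - 17 = 6. Angles: θk = (2k + 1)·180°/6 = 30°, 90°, 150°, 210°, 270°, 330°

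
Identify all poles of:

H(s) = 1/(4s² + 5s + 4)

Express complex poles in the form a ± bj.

Discriminant = 5² - 4×4×4 = 25 - 64 = -39 < 0, so the poles are a complex conjugate pair s = (-5 ± j√39)/(2×4). Real part = -5/(2×4) = -5/8 = -0.625; imaginary part = ±√39/(2×4) ≈ 0.7806. Poles: s = -0.625 ± 0.7806j.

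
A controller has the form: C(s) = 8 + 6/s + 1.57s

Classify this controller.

This is a Proportional-Integral-Derivative (PID) controller.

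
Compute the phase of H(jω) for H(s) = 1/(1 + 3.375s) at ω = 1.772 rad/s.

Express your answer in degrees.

Phase = -arctan(ωτ) = -arctan(1.772 × 3.375) = -80.5°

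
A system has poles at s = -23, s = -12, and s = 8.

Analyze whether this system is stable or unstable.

Pole(s) at s = 8 are not in the left half-plane. System is unstable.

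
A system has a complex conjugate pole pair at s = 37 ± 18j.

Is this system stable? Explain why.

Real part of poles is 37 (> 0, right half-plane). Unstable.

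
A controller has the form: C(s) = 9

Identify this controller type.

This is a Proportional (P) controller.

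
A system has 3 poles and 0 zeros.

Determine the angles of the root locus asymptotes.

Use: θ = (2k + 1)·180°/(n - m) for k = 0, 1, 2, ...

n - m = 3 - 0 = 3. Angles: θk = (2k + 1)·180°/3 = 60°, 180°, 300°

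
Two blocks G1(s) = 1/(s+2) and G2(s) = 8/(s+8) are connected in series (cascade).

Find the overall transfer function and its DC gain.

Series: multiply transfer functions. G_eq = 1/(s+2) × 8/(s+8) = 8/((s+2)(s+8)). DC gain = 8/(2×8) = 0.5.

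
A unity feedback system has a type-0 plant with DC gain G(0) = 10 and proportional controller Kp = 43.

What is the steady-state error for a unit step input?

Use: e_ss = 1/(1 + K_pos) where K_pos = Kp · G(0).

K_pos = Kp · G(0) = 43 × 10 = 430. e_ss = 1/(1 + 430) = 0.0023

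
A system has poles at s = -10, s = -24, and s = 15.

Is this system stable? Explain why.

Pole(s) at s = 15 are not in the left half-plane. System is unstable.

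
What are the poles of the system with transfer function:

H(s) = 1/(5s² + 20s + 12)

Discriminant = 20² - 4×5×12 = 400 - 240 = 160 > 0, so two distinct real poles. Using quadratic formula: s = (-20 ± √160)/(2×5) = (-20 ± √160)/10, with √160 ≈ 12.6491. s₁ ≈ -0.7351, s₂ ≈ -3.2649. Poles: s₁ = -0.7351, s₂ = -3.2649.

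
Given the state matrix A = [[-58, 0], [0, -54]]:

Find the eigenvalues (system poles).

For diagonal matrix, eigenvalues are diagonal entries: λ₁ = -58, λ₂ = -54.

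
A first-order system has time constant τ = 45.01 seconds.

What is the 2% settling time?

For first-order system, 2% settling time ≈ 4τ = 4 × 45.01 = 180.04 s.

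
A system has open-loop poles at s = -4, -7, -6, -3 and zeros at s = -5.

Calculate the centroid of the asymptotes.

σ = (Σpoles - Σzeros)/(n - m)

σ = (Σpoles - Σzeros)/(n - m) = (-20 - (-5))/(4 - 1) = -15/3 = -5.0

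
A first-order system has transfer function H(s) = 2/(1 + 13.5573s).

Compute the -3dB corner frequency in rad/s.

Corner frequency = 1/τ = 1/13.5573 = 0.074 rad/s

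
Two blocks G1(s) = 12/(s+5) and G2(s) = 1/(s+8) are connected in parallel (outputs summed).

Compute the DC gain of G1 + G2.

Parallel: G_eq = G1 + G2. DC gain = G1(0) + G2(0) = 12/5 + 1/8 = 2.4 + 0.125 = 2.525.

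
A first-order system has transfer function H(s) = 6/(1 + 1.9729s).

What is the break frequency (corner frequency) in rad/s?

Corner frequency = 1/τ = 1/1.9729 = 0.507 rad/s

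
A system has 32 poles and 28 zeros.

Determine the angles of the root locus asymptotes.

n - m = 32 - 28 = 4. Angles: θk = (2k + 1)·180°/4 = 45°, 135°, 225°, 315°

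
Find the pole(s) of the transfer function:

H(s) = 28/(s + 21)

Pole is where denominator = 0: s + 21 = 0, so s = -21.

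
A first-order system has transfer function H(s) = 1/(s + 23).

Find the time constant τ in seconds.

For H(s) = 1/(s + 1/τ), the pole is at -1/τ = -23, so τ = 1/23 = 0.0435 s.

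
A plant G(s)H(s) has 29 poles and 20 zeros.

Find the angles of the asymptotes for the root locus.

n - m = 29 - 20 = 9. Angles: θk = (2k + 1)·180°/9 = 20°, 60°, 100°, 140°, 180°, 220°, 260°, 300°, 340°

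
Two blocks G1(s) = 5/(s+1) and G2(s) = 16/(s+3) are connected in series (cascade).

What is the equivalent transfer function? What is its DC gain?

Series: multiply transfer functions. G_eq = 5/(s+1) × 16/(s+3) = 80/((s+1)(s+3)). DC gain = 80/(1×3) = 26.6667.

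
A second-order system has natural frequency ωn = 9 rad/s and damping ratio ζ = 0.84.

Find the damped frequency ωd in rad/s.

ωd = ωn√(1 - ζ²) = 9√(1 - 0.84²) = 4.88 rad/s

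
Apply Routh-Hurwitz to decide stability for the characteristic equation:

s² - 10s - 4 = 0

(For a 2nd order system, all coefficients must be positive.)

Coefficients: 1, -10, -4. b=-10, c=-4 not positive, so system is unstable.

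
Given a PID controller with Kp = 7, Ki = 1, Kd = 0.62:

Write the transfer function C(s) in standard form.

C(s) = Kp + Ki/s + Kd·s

Substituting values: C(s) = 7 + 1/s + 0.62s = (0.62s² + 7s + 1)/s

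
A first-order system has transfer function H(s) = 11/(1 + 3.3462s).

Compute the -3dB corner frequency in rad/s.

Corner frequency = 1/τ = 1/3.3462 = 0.299 rad/s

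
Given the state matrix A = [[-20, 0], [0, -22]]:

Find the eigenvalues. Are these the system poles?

For diagonal matrix, eigenvalues are diagonal entries: λ₁ = -20, λ₂ = -22. Eigenvalues of A = system poles.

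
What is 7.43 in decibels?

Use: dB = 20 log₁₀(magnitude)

dB = 20 log₁₀(7.43) = 17.4 dB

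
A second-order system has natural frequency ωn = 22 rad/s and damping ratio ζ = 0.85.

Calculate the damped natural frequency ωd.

ωd = ωn√(1 - ζ²) = 22√(1 - 0.85²) = 11.59 rad/s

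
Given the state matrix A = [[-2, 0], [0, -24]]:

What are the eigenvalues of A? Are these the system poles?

For diagonal matrix, eigenvalues are diagonal entries: λ₁ = -2, λ₂ = -24. Eigenvalues of A = system poles.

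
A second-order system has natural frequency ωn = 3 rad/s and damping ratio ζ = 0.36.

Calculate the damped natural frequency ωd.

ωd = ωn√(1 - ζ²) = 3√(1 - 0.36²) = 2.8 rad/s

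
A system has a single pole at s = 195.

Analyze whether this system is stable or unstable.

Pole at s = 195 is in the right half-plane. Unstable.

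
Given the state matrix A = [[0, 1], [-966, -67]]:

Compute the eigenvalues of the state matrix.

det(A - λI) = λ² - (-67)λ + 966 = (λ - (-46))(λ - (-21)). Eigenvalues: -46, -21.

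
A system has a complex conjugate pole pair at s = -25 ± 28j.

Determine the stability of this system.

Real part of poles is -25 (< 0, left half-plane). Stable.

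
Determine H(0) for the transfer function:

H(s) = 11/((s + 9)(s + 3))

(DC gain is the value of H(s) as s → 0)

DC gain = H(0) = 11/(9 × 3) = 11/27 = 0.4074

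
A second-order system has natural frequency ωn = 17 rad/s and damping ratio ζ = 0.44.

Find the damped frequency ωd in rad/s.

ωd = ωn√(1 - ζ²) = 17√(1 - 0.44²) = 15.27 rad/s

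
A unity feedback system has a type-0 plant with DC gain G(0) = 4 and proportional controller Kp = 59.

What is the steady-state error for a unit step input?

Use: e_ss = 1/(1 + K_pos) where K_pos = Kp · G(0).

K_pos = Kp · G(0) = 59 × 4 = 236. e_ss = 1/(1 + 236) = 0.0042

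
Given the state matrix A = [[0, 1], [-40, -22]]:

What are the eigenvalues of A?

det(A - λI) = λ² - (-22)λ + 40 = (λ - (-20))(λ - (-2)). Eigenvalues: -20, -2.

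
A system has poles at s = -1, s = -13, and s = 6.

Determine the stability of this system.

Pole(s) at s = 6 are not in the left half-plane. System is unstable.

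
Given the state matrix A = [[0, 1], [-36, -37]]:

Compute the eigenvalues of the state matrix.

det(A - λI) = λ² - (-37)λ + 36 = (λ - (-1))(λ - (-36)). Eigenvalues: -1, -36.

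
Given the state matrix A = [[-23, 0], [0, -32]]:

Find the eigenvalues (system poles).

For diagonal matrix, eigenvalues are diagonal entries: λ₁ = -23, λ₂ = -32.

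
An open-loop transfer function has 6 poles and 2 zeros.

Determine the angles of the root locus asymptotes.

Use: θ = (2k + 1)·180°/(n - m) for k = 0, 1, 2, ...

n - m = 6 - 2 = 4. Angles: θk = (2k + 1)·180°/4 = 45°, 135°, 225°, 315°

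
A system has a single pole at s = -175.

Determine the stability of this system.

Pole at s = -175 is in the left half-plane. Stable.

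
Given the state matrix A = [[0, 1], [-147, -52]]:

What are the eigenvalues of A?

det(A - λI) = λ² - (-52)λ + 147 = (λ - (-3))(λ - (-49)). Eigenvalues: -3, -49.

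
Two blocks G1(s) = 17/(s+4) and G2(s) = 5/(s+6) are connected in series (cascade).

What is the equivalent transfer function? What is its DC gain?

Series: multiply transfer functions. G_eq = 17/(s+4) × 5/(s+6) = 85/((s+4)(s+6)). DC gain = 85/(4×6) = 3.5417.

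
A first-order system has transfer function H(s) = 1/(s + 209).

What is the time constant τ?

For H(s) = 1/(s + 1/τ), the pole is at -1/τ = -209, so τ = 1/209 = 0.0048 s.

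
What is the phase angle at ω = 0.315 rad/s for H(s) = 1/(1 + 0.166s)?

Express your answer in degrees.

Phase = -arctan(ωτ) = -arctan(0.315 × 0.166) = -3.0°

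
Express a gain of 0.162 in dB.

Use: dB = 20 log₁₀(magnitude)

dB = 20 log₁₀(0.162) = -15.8 dB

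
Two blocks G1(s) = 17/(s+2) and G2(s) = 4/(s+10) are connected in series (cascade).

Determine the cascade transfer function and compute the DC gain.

Series: multiply transfer functions. G_eq = 17/(s+2) × 4/(s+10) = 68/((s+2)(s+10)). DC gain = 68/(2×10) = 3.4.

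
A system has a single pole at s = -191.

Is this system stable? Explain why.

Pole at s = -191 is in the left half-plane. Stable.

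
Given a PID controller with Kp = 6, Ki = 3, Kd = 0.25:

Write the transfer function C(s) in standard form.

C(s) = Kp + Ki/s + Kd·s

Substituting values: C(s) = 6 + 3/s + 0.25s = (0.25s² + 6s + 3)/s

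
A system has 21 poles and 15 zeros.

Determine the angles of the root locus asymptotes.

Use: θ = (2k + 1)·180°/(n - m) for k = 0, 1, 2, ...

n - m = 21 - 15 = 6. Angles: θk = (2k + 1)·180°/6 = 30°, 90°, 150°, 210°, 270°, 330°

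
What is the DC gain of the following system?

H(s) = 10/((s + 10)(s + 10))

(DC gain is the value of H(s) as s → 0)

DC gain = H(0) = 10/(10 × 10) = 10/100 = 0.1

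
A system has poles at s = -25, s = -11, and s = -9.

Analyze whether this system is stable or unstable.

All poles are in the left half-plane. System is stable.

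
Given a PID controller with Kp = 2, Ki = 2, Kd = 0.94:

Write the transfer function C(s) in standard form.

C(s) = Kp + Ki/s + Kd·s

Substituting values: C(s) = 2 + 2/s + 0.94s = (0.94s² + 2s + 2)/s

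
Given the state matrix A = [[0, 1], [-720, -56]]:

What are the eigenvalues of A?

det(A - λI) = λ² - (-56)λ + 720 = (λ - (-36))(λ - (-20)). Eigenvalues: -36, -20.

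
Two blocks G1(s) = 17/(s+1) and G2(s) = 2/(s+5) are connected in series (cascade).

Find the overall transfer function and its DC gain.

Series: multiply transfer functions. G_eq = 17/(s+1) × 2/(s+5) = 34/((s+1)(s+5)). DC gain = 34/(1×5) = 6.8.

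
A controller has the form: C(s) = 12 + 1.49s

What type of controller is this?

This is a Proportional-Derivative (PD) controller.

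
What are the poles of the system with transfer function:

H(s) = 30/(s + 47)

Pole is where denominator = 0: s + 47 = 0, so s = -47.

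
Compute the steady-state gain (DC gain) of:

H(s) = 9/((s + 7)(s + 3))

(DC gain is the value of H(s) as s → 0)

DC gain = H(0) = 9/(7 × 3) = 9/21 = 0.4286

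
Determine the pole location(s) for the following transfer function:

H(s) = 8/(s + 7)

Pole is where denominator = 0: s + 7 = 0, so s = -7.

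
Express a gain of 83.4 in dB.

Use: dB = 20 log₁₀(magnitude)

dB = 20 log₁₀(83.4) = 38.4 dB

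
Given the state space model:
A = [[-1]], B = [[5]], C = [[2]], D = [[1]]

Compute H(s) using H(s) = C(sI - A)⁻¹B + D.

(sI - A)⁻¹ = 1/(s + 1). H(s) = 2×5/(s + 1) + 1 = (s + 11)/(s + 1).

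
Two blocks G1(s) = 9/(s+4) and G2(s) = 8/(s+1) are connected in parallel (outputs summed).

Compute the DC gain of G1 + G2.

Parallel: G_eq = G1 + G2. DC gain = G1(0) + G2(0) = 9/4 + 8/1 = 2.25 + 8 = 10.25.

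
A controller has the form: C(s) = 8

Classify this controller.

This is a Proportional (P) controller.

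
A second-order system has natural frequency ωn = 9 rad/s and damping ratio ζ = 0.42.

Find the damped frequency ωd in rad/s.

ωd = ωn√(1 - ζ²) = 9√(1 - 0.42²) = 8.17 rad/s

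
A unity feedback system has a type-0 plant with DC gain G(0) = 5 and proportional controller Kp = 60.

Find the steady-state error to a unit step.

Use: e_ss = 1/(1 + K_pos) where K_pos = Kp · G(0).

K_pos = Kp · G(0) = 60 × 5 = 300. e_ss = 1/(1 + 300) = 0.0033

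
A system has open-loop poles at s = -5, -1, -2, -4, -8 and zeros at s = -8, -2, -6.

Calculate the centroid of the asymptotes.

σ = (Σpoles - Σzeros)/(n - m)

σ = (Σpoles - Σzeros)/(n - m) = (-20 - (-16))/(5 - 3) = -4/2 = -2.0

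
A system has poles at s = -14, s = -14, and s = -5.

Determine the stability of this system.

All poles are in the left half-plane. System is stable.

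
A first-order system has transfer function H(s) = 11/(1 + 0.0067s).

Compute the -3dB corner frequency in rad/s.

Corner frequency = 1/τ = 1/0.0067 = 149.254 rad/s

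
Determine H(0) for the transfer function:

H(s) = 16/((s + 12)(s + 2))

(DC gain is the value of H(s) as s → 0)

DC gain = H(0) = 16/(12 × 2) = 16/24 = 0.6667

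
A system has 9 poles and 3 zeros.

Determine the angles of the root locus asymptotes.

n - m = 9 - 3 = 6. Angles: θk = (2k + 1)·180°/6 = 30°, 90°, 150°, 210°, 270°, 330°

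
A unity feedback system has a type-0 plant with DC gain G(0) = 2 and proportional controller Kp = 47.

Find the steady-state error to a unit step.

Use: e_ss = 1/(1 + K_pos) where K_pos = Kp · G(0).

K_pos = Kp · G(0) = 47 × 2 = 94. e_ss = 1/(1 + 94) = 0.0105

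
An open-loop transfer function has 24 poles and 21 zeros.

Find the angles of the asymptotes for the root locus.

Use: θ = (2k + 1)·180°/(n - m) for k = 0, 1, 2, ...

n - m = 24 - 21 = 3. Angles: θk = (2k + 1)·180°/3 = 60°, 180°, 300°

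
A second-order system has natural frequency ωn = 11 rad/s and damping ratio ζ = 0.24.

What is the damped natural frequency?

ωd = ωn√(1 - ζ²) = 11√(1 - 0.24²) = 10.68 rad/s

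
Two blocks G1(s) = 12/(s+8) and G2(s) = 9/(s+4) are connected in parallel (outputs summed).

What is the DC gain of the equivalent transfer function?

Parallel: G_eq = G1 + G2. DC gain = G1(0) + G2(0) = 12/8 + 9/4 = 1.5 + 2.25 = 3.75.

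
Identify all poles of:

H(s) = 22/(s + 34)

Pole is where denominator = 0: s + 34 = 0, so s = -34.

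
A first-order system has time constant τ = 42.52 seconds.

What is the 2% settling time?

For first-order system, 2% settling time ≈ 4τ = 4 × 42.52 = 170.08 s.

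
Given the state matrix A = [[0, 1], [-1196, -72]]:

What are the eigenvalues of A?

det(A - λI) = λ² - (-72)λ + 1196 = (λ - (-26))(λ - (-46)). Eigenvalues: -26, -46.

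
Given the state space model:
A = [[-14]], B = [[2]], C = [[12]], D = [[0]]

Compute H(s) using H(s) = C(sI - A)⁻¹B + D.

(sI - A)⁻¹ = 1/(s + 14). H(s) = 12 × 2/(s + 14) + 0 = 24/(s + 14).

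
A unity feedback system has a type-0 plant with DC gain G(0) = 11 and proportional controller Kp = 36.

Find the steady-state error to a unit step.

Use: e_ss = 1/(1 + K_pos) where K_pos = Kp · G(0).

K_pos = Kp · G(0) = 36 × 11 = 396. e_ss = 1/(1 + 396) = 0.0025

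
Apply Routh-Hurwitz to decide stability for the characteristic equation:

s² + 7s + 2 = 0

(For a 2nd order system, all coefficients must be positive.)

Coefficients: 1, 7, 2. All positive, so system is stable.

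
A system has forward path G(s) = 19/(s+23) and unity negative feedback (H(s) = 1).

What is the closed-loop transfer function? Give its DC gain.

T(s) = G/(1+GH) = [19/(s+23)] / [1 + 19/(s+23)] = 19/(s+23+19) = 19/(s+42). DC gain = 19/42 = 0.4524.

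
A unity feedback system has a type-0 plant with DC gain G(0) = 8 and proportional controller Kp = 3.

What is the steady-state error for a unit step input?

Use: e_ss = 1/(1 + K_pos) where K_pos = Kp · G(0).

K_pos = Kp · G(0) = 3 × 8 = 24. e_ss = 1/(1 + 24) = 0.04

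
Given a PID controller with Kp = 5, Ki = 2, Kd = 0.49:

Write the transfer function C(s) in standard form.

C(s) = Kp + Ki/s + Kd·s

Substituting values: C(s) = 5 + 2/s + 0.49s = (0.49s² + 5s + 2)/s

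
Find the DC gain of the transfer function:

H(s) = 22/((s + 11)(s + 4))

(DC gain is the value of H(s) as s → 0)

DC gain = H(0) = 22/(11 × 4) = 22/44 = 0.5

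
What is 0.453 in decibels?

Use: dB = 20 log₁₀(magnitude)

dB = 20 log₁₀(0.453) = -6.9 dB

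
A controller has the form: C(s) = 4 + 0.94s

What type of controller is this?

This is a Proportional-Derivative (PD) controller.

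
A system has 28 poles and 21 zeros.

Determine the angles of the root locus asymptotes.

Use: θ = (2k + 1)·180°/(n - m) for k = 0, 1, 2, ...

n - m = 28 - 21 = 7. Angles: θk = (2k + 1)·180°/7 = 25.71°, 77.14°, 128.57°, 180°, 231.43°, 282.86°, 334.29°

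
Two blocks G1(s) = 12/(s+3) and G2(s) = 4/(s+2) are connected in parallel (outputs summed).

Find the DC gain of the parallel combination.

Parallel: G_eq = G1 + G2. DC gain = G1(0) + G2(0) = 12/3 + 4/2 = 4 + 2 = 6.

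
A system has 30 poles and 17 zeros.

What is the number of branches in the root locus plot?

Root locus has n branches where n = number of poles = 30.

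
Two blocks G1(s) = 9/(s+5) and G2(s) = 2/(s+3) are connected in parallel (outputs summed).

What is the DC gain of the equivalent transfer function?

Parallel: G_eq = G1 + G2. DC gain = G1(0) + G2(0) = 9/5 + 2/3 = 1.8 + 0.6667 = 2.4667.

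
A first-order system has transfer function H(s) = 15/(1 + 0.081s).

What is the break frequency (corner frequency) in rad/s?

Corner frequency = 1/τ = 1/0.081 = 12.346 rad/s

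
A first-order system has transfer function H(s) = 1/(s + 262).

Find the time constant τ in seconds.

For H(s) = 1/(s + 1/τ), the pole is at -1/τ = -262, so τ = 1/262 = 0.0038 s.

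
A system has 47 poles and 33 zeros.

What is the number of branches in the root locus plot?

Root locus has n branches where n = number of poles = 47.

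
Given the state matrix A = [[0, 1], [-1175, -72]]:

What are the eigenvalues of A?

det(A - λI) = λ² - (-72)λ + 1175 = (λ - (-47))(λ - (-25)). Eigenvalues: -47, -25.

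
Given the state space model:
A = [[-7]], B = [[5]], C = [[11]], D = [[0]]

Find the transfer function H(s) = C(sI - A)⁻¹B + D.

(sI - A)⁻¹ = 1/(s + 7). H(s) = 11 × 5/(s + 7) + 0 = 55/(s + 7).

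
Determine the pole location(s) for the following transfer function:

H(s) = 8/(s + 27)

Pole is where denominator = 0: s + 27 = 0, so s = -27.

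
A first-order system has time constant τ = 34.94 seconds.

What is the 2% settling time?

For first-order system, 2% settling time ≈ 4τ = 4 × 34.94 = 139.76 s.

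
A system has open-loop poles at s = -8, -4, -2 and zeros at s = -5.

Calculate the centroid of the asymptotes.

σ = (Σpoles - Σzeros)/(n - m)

σ = (Σpoles - Σzeros)/(n - m) = (-14 - (-5))/(3 - 1) = -9/2 = -4.5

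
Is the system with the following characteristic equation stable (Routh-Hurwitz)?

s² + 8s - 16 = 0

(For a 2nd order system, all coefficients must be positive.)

Coefficients: 1, 8, -16. c=-16 not positive, so system is unstable.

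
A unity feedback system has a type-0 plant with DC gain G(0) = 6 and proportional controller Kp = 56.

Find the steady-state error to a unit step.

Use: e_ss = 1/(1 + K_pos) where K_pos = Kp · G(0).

K_pos = Kp · G(0) = 56 × 6 = 336. e_ss = 1/(1 + 336) = 0.0030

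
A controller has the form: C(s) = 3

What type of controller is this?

This is a Proportional (P) controller.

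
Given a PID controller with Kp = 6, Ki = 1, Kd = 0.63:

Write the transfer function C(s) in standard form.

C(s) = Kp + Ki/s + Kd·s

Substituting values: C(s) = 6 + 1/s + 0.63s = (0.63s² + 6s + 1)/s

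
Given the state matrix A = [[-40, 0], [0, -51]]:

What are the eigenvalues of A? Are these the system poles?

For diagonal matrix, eigenvalues are diagonal entries: λ₁ = -40, λ₂ = -51. Eigenvalues of A = system poles.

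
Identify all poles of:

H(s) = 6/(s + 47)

Pole is where denominator = 0: s + 47 = 0, so s = -47.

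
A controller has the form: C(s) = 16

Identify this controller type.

This is a Proportional (P) controller.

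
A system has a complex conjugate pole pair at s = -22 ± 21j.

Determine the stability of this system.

Real part of poles is -22 (< 0, left half-plane). Stable.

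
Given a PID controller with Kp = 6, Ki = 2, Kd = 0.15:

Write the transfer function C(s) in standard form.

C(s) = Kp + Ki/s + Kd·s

Substituting values: C(s) = 6 + 2/s + 0.15s = (0.15s² + 6s + 2)/s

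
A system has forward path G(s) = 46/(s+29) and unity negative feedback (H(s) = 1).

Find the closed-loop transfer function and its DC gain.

T(s) = G/(1+GH) = [46/(s+29)] / [1 + 46/(s+29)] = 46/(s+29+46) = 46/(s+75). DC gain = 46/75 = 0.6133.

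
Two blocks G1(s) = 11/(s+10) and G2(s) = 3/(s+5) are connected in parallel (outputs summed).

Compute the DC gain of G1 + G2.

Parallel: G_eq = G1 + G2. DC gain = G1(0) + G2(0) = 11/10 + 3/5 = 1.1 + 0.6 = 1.7.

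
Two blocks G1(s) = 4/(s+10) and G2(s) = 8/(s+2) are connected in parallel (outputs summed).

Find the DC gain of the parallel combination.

Parallel: G_eq = G1 + G2. DC gain = G1(0) + G2(0) = 4/10 + 8/2 = 0.4 + 4 = 4.4.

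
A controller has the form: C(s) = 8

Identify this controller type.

This is a Proportional (P) controller.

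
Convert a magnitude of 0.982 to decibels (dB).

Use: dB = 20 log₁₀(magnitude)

dB = 20 log₁₀(0.982) = -0.2 dB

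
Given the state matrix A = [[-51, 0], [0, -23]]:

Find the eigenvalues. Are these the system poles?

For diagonal matrix, eigenvalues are diagonal entries: λ₁ = -51, λ₂ = -23. Eigenvalues of A = system poles.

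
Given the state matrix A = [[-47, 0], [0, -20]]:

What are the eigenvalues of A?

For diagonal matrix, eigenvalues are diagonal entries: λ₁ = -47, λ₂ = -20.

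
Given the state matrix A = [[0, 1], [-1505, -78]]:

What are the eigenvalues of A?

det(A - λI) = λ² - (-78)λ + 1505 = (λ - (-43))(λ - (-35)). Eigenvalues: -43, -35.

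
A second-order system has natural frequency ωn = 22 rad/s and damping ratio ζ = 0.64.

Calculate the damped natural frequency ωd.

ωd = ωn√(1 - ζ²) = 22√(1 - 0.64²) = 16.9 rad/s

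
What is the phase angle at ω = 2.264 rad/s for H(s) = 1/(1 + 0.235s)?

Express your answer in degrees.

Phase = -arctan(ωτ) = -arctan(2.264 × 0.235) = -28.0°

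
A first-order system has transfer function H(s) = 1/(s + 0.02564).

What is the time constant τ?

For H(s) = 1/(s + 1/τ), the pole is at -1/τ = -0.02564, so τ = 1/0.02564 = 39 s.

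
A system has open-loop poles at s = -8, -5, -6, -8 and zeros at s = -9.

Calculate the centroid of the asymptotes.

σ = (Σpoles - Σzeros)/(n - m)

σ = (Σpoles - Σzeros)/(n - m) = (-27 - (-9))/(4 - 1) = -18/3 = -6.0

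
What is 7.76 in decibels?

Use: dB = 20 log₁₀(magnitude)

dB = 20 log₁₀(7.76) = 17.8 dB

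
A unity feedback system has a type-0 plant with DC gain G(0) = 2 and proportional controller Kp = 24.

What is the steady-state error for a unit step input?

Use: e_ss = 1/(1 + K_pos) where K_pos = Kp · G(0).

K_pos = Kp · G(0) = 24 × 2 = 48. e_ss = 1/(1 + 48) = 0.0204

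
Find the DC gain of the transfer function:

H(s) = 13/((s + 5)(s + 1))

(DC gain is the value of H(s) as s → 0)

DC gain = H(0) = 13/(5 × 1) = 13/5 = 2.6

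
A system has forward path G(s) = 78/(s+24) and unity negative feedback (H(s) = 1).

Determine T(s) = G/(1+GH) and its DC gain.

T(s) = G/(1+GH) = [78/(s+24)] / [1 + 78/(s+24)] = 78/(s+24+78) = 78/(s+102). DC gain = 78/102 = 0.7647.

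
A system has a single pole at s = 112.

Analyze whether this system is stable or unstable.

Pole at s = 112 is in the right half-plane. Unstable.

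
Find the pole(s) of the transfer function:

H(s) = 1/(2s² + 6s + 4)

Discriminant = 6² - 4×2×4 = 36 - 32 = 4 > 0, so two distinct real poles. Using quadratic formula: s = (-6 ± √4)/(2×2) = (-6 ± √4)/4, with √4 = 2. s₁ = -4/4 = -1, s₂ = -8/4 = -2. Poles: s₁ = -1, s₂ = -2.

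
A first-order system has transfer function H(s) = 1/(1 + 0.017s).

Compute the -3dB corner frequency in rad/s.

Corner frequency = 1/τ = 1/0.017 = 58.824 rad/s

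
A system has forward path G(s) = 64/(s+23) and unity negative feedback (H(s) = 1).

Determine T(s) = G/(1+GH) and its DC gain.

T(s) = G/(1+GH) = [64/(s+23)] / [1 + 64/(s+23)] = 64/(s+23+64) = 64/(s+87). DC gain = 64/87 = 0.7356.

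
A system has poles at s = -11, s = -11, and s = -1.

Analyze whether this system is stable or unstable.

All poles are in the left half-plane. System is stable.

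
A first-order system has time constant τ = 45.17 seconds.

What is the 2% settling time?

For first-order system, 2% settling time ≈ 4τ = 4 × 45.17 = 180.68 s.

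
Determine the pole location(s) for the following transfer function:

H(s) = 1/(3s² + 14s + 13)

Discriminant = 14² - 4×3×13 = 196 - 156 = 40 > 0, so two distinct real poles. Using quadratic formula: s = (-14 ± √40)/(2×3) = (-14 ± √40)/6, with √40 ≈ 6.3246. s₁ ≈ -1.2792, s₂ ≈ -3.3874. Poles: s₁ = -1.2792, s₂ = -3.3874.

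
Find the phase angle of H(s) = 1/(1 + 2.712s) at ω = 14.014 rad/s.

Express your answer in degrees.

Phase = -arctan(ωτ) = -arctan(14.014 × 2.712) = -88.5°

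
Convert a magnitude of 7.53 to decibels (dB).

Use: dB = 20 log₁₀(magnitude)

dB = 20 log₁₀(7.53) = 17.5 dB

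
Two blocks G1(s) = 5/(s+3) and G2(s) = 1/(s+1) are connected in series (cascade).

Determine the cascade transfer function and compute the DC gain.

Series: multiply transfer functions. G_eq = 5/(s+3) × 1/(s+1) = 5/((s+3)(s+1)). DC gain = 5/(3×1) = 1.6667.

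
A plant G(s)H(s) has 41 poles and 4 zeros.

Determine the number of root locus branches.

Root locus has n branches where n = number of poles = 41.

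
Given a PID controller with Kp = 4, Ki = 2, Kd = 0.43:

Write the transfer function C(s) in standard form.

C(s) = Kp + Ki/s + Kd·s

Substituting values: C(s) = 4 + 2/s + 0.43s = (0.43s² + 4s + 2)/s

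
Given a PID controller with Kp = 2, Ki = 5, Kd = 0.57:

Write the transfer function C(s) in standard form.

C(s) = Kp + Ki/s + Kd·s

Substituting values: C(s) = 2 + 5/s + 0.57s = (0.57s² + 2s + 5)/s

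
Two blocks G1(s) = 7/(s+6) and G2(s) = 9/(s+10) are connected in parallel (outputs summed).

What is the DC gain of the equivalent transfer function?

Parallel: G_eq = G1 + G2. DC gain = G1(0) + G2(0) = 7/6 + 9/10 = 1.1667 + 0.9 = 2.0667.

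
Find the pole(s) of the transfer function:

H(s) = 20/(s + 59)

Pole is where denominator = 0: s + 59 = 0, so s = -59.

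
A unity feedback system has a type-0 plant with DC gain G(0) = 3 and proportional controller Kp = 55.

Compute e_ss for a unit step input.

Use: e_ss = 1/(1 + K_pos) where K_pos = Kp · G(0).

K_pos = Kp · G(0) = 55 × 3 = 165. e_ss = 1/(1 + 165) = 0.0060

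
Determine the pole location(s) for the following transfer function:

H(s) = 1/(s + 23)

Pole is where denominator = 0: s + 23 = 0, so s = -23.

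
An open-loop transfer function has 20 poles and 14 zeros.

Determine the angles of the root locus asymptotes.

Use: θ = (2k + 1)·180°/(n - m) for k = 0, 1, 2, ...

n - m = 20 - 14 = 6. Angles: θk = (2k + 1)·180°/6 = 30°, 90°, 150°, 210°, 270°, 330°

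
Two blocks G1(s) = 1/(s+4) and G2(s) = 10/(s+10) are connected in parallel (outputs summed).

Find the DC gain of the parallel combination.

Parallel: G_eq = G1 + G2. DC gain = G1(0) + G2(0) = 1/4 + 10/10 = 0.25 + 1 = 1.25.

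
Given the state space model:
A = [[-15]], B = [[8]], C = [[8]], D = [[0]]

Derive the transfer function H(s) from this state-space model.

(sI - A)⁻¹ = 1/(s + 15). H(s) = 8 × 8/(s + 15) + 0 = 64/(s + 15).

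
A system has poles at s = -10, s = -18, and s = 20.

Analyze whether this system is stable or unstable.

Pole(s) at s = 20 are not in the left half-plane. System is unstable.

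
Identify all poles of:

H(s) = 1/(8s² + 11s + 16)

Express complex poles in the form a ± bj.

Discriminant = 11² - 4×8×16 = 121 - 512 = -391 < 0, so the poles are a complex conjugate pair s = (-11 ± j√391)/(2×8). Real part = -11/(2×8) = -11/16 = -0.6875; imaginary part = ±√391/(2×8) ≈ 1.2359. Poles: s = -0.6875 ± 1.2359j.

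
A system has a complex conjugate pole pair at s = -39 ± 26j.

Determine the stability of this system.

Real part of poles is -39 (< 0, left half-plane). Stable.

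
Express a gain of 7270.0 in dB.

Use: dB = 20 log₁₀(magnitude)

dB = 20 log₁₀(7270.0) = 77.2 dB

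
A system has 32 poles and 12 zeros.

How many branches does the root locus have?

Root locus has n branches where n = number of poles = 32.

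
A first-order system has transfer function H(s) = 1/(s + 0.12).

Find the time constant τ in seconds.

For H(s) = 1/(s + 1/τ), the pole is at -1/τ = -0.12, so τ = 1/0.12 = 8.3333 s.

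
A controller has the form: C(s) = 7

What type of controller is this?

This is a Proportional (P) controller.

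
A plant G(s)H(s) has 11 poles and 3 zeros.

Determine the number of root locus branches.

Root locus has n branches where n = number of poles = 11.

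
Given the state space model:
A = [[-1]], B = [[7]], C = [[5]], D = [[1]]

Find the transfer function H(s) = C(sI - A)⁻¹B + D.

(sI - A)⁻¹ = 1/(s + 1). H(s) = 5×7/(s + 1) + 1 = (s + 36)/(s + 1).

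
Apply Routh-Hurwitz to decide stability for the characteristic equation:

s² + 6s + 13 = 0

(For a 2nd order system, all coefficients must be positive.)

Coefficients: 1, 6, 13. All positive, so system is stable.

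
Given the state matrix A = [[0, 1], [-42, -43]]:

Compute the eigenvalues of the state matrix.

det(A - λI) = λ² - (-43)λ + 42 = (λ - (-1))(λ - (-42)). Eigenvalues: -1, -42.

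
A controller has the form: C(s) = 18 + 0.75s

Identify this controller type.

This is a Proportional-Derivative (PD) controller.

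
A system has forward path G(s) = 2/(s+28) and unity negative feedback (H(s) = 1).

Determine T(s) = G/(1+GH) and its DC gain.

T(s) = G/(1+GH) = [2/(s+28)] / [1 + 2/(s+28)] = 2/(s+28+2) = 2/(s+30). DC gain = 2/30 = 0.0667.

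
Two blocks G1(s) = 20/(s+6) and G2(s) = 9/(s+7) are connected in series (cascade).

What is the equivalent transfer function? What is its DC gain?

Series: multiply transfer functions. G_eq = 20/(s+6) × 9/(s+7) = 180/((s+6)(s+7)). DC gain = 180/(6×7) = 4.2857.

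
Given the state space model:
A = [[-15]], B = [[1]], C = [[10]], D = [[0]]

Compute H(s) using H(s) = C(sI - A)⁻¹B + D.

(sI - A)⁻¹ = 1/(s + 15). H(s) = 10 × 1/(s + 15) + 0 = 10/(s + 15).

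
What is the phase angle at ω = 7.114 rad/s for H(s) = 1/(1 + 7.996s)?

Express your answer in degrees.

Phase = -arctan(ωτ) = -arctan(7.114 × 7.996) = -89.0°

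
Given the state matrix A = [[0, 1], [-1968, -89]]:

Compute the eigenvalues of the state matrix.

det(A - λI) = λ² - (-89)λ + 1968 = (λ - (-41))(λ - (-48)). Eigenvalues: -41, -48.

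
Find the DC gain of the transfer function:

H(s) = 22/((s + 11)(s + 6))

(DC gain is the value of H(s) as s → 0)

DC gain = H(0) = 22/(11 × 6) = 22/66 = 0.3333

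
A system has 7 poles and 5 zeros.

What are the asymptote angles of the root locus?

n - m = 7 - 5 = 2. Angles: θk = (2k + 1)·180°/2 = 90°, 270°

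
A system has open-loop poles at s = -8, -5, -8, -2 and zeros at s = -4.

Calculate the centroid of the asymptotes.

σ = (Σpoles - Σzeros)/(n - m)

σ = (Σpoles - Σzeros)/(n - m) = (-23 - (-4))/(4 - 1) = -19/3 = -6.33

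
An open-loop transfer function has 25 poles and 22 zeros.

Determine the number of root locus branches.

Root locus has n branches where n = number of poles = 25.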